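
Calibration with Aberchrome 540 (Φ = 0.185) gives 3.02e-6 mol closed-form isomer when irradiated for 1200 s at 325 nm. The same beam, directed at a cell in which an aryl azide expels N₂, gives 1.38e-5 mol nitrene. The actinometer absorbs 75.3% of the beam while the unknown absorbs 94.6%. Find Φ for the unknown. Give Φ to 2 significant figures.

Φ = 0.67

Photons absorbed by the actinometer: 3.02e-6 / 0.185 = 1.632e-5 mol.
Incident flux: 1.632e-5 / 0.753 = 2.167e-5 einstein.
Absorbed by unknown: 0.946 × 2.167e-5 = 2.050e-5 mol.
Φ(unknown) = 1.38e-5 / 2.050e-5 = 0.67.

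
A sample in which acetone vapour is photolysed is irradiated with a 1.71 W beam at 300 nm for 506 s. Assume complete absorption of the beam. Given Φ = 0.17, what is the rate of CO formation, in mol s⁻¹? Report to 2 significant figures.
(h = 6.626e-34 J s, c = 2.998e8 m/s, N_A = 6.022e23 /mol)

Photon energy at 300 nm: hc/λ = (6.626e-34)(2.998e8)/(300e-9) = 6.622e-19 J.
Energy delivered: (1.71 W)(506 s) = 865.3 J.
Photons incident: 865.3 / 6.622e-19 = 1.307e21, i.e. 1.307e21/6.022e23 = 0.002170 mol.
Product formed: 0.17 × 0.002170 = 3.689e-4 mol.
Rate: 3.689e-4 / 506 s = 7.3e-7 mol s⁻¹.

7.3e-7 mol s⁻¹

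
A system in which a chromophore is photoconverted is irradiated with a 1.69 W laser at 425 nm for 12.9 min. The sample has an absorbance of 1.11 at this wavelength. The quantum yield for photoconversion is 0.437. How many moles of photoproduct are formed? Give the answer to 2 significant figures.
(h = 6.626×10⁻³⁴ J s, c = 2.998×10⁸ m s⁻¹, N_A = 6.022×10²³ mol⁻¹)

Photon energy at 425 nm: hc/λ = (6.626×10⁻³⁴)(2.998×10⁸)/(425×10⁻⁹) = 4.674×10⁻¹⁹ J.
Energy delivered: (1.69 W)(774 s) = 1308 J.
Photons incident: 1308 / 4.674×10⁻¹⁹ = 2.798×10²¹, i.e. 2.798×10²¹/6.022×10²³ = 0.004646 mol.
Fraction absorbed: 1 − 10^(−1.11) = 0.9224.
Photons absorbed: 0.9224 × 0.004646 = 0.004285 mol.
Product: Φ × n_abs = 0.437 × 0.004285 = 0.001873 mol.

0.0019 mol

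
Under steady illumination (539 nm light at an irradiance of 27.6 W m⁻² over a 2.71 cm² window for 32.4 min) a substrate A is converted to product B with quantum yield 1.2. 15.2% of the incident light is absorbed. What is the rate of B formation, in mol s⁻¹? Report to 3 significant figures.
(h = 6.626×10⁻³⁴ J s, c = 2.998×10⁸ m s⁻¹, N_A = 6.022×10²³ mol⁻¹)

6.15×10⁻⁹ mol s⁻¹

Photon energy at 539 nm: hc/λ = (6.626×10⁻³⁴)(2.998×10⁸)/(539×10⁻⁹) = 3.685×10⁻¹⁹ J.
Energy delivered: (27.6 W m⁻²)(2.71×10⁻⁴ m²)(1944 s) = 14.54 J.
Photons incident: 14.54 / 3.685×10⁻¹⁹ = 3.946×10¹⁹, i.e. 3.946×10¹⁹/6.022×10²³ = 6.553×10⁻⁵ mol.
Photons absorbed: 0.152 × 6.553×10⁻⁵ = 9.961×10⁻⁶ mol.
Product formed: 1.2 × 9.961×10⁻⁶ = 1.195×10⁻⁵ mol.
Rate: 1.195×10⁻⁵ / 1944 s = 6.15×10⁻⁹ mol s⁻¹.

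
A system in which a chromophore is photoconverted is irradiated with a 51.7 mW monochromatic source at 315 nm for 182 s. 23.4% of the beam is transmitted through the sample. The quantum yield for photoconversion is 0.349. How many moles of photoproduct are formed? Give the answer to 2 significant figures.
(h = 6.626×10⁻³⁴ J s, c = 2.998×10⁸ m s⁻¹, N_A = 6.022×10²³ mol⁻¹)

6.6×10⁻⁶ mol

Photon energy at 315 nm: hc/λ = (6.626×10⁻³⁴)(2.998×10⁸)/(315×10⁻⁹) = 6.306×10⁻¹⁹ J.
Energy delivered: (51.7 mW)(182 s) = 9.409 J.
Photons incident: 9.409 / 6.306×10⁻¹⁹ = 1.492×10¹⁹, i.e. 1.492×10¹⁹/6.022×10²³ = 2.478×10⁻⁵ mol.
Fraction absorbed: 1 − 23.4/100 = 0.7660.
Photons absorbed: 0.7660 × 2.478×10⁻⁵ = 1.898×10⁻⁵ mol.
Product: Φ × n_abs = 0.349 × 1.898×10⁻⁵ = 6.624×10⁻⁶ mol.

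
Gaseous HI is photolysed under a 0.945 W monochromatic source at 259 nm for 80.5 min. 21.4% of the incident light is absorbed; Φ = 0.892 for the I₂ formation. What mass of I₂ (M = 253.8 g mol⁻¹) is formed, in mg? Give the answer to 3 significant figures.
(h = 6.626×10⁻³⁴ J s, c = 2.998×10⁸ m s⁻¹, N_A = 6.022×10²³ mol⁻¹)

479 mg

Photon energy at 259 nm: hc/λ = (6.626×10⁻³⁴)(2.998×10⁸)/(259×10⁻⁹) = 7.670×10⁻¹⁹ J.
Energy delivered: (0.945 W)(4830 s) = 4564 J.
Photons incident: 4564 / 7.670×10⁻¹⁹ = 5.950×10²¹, i.e. 5.950×10²¹/6.022×10²³ = 0.009880 mol.
Photons absorbed: 0.214 × 0.009880 = 0.002114 mol.
Product: Φ × n_abs = 0.892 × 0.002114 = 0.001886 mol.
Mass: 0.001886 × 253.8 = 0.4787 g = 479 mg.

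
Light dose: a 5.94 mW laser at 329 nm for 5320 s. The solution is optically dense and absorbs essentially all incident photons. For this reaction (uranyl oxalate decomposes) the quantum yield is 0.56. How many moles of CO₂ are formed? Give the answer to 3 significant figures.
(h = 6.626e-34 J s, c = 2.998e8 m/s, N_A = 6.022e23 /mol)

Photon energy at 329 nm: hc/λ = (6.626e-34)(2.998e8)/(329e-9) = 6.038e-19 J.
Energy delivered: (5.94 mW)(5320 s) = 31.60 J.
Photons incident: 31.60 / 6.038e-19 = 5.234e19, i.e. 5.234e19/6.022e23 = 8.691e-5 mol.
Product: Φ × n_abs = 0.56 × 8.691e-5 = 4.867e-5 mol.

4.87e-5 mol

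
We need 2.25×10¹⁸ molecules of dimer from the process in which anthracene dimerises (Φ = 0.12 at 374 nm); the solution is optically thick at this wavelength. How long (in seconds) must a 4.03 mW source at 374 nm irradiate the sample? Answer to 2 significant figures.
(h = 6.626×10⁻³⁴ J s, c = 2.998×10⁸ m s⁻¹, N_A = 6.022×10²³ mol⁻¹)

Product: 2.25×10¹⁸ / 6.022×10²³ = 3.736×10⁻⁶ mol.
Photons that must be absorbed: 3.736×10⁻⁶ / 0.12 = 3.113×10⁻⁵ mol.
Photon energy: hc/λ = 5.311×10⁻¹⁹ J; per mole, 3.198×10⁵ J mol⁻¹.
Energy required: 3.113×10⁻⁵ × 3.198×10⁵ = 9.955 J.
Time: 9.955 J / 0.00403 W = 2500 s.

t ≈ 2500 s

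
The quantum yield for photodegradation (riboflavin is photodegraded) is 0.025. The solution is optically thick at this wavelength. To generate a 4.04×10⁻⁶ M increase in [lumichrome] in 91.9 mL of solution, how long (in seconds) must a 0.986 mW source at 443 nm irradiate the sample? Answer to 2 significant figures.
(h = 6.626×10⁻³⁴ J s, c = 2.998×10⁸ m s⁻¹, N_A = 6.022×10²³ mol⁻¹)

Product: (4.04×10⁻⁶ M)(0.0919 L) = 3.713×10⁻⁷ mol.
Photons that must be absorbed: 3.713×10⁻⁷ / 0.025 = 1.485×10⁻⁵ mol.
Photon energy: hc/λ = 4.484×10⁻¹⁹ J; per mole, 2.700×10⁵ J mol⁻¹.
Energy required: 1.485×10⁻⁵ × 2.700×10⁵ = 4.010 J.
Time: 4.010 J / 0.000986 W = 4100 s.

t ≈ 4100 s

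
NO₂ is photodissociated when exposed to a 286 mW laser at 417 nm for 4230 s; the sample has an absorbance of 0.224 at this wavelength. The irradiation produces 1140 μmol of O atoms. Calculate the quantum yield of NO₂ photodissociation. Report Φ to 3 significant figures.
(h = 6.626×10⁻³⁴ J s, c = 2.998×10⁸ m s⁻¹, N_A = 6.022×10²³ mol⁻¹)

Product: 1140 μmol = 0.00114 mol.
Photon energy at 417 nm: hc/λ = (6.626×10⁻³⁴)(2.998×10⁸)/(417×10⁻⁹) = 4.764×10⁻¹⁹ J.
Energy delivered: (286 mW)(4230 s) = 1210 J.
Photons incident: 1210 / 4.764×10⁻¹⁹ = 2.540×10²¹, i.e. 2.540×10²¹/6.022×10²³ = 0.004218 mol.
Fraction absorbed: 1 − 10^(−0.224) = 0.4030.
Photons absorbed: 0.4030 × 0.004218 = 0.001700 mol.
Φ = 0.00114 mol / 0.001700 mol photons = 0.671.

Φ = 0.671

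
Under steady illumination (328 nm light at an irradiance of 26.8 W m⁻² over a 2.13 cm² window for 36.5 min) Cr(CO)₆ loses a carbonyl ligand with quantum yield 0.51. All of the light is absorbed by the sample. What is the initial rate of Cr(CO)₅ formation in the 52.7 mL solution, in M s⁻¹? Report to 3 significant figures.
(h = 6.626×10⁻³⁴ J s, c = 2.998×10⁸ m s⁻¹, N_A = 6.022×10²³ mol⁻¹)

1.51×10⁻⁷ M s⁻¹

Photon energy at 328 nm: hc/λ = (6.626×10⁻³⁴)(2.998×10⁸)/(328×10⁻⁹) = 6.056×10⁻¹⁹ J.
Energy delivered: (26.8 W m⁻²)(2.13×10⁻⁴ m²)(2190 s) = 12.50 J.
Photons incident: 12.50 / 6.056×10⁻¹⁹ = 2.064×10¹⁹, i.e. 2.064×10¹⁹/6.022×10²³ = 3.427×10⁻⁵ mol.
Product formed: 0.51 × 3.427×10⁻⁵ = 1.748×10⁻⁵ mol.
Rate: 1.748×10⁻⁵ mol / (2190 s × 0.0527 L) = 1.51×10⁻⁷ M s⁻¹.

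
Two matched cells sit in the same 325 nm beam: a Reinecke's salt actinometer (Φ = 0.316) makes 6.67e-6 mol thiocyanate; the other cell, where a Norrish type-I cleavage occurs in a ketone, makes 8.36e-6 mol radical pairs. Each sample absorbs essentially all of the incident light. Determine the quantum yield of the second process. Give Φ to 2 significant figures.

Photons absorbed by the actinometer: 6.67e-6 / 0.316 = 2.111e-5 mol.
Φ(unknown) = 8.36e-6 / 2.111e-5 = 0.40.

Φ = 0.40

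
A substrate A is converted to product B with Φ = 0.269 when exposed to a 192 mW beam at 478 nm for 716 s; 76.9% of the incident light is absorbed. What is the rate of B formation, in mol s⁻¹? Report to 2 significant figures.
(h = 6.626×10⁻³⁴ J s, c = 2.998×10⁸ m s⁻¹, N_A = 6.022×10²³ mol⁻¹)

1.6×10⁻⁷ mol s⁻¹

Photon energy at 478 nm: hc/λ = (6.626×10⁻³⁴)(2.998×10⁸)/(478×10⁻⁹) = 4.156×10⁻¹⁹ J.
Energy delivered: (192 mW)(716 s) = 137.5 J.
Photons incident: 137.5 / 4.156×10⁻¹⁹ = 3.308×10²⁰, i.e. 3.308×10²⁰/6.022×10²³ = 5.493×10⁻⁴ mol.
Photons absorbed: 0.769 × 5.493×10⁻⁴ = 4.224×10⁻⁴ mol.
Product formed: 0.269 × 4.224×10⁻⁴ = 1.136×10⁻⁴ mol.
Rate: 1.136×10⁻⁴ / 716 s = 1.6×10⁻⁷ mol s⁻¹.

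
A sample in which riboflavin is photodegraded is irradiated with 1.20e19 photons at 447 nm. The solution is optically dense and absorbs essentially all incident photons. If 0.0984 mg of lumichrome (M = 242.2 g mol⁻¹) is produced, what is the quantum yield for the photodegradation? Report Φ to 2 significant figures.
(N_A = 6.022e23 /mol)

Φ = 0.020

Product: 0.0984 mg / 242.2 g mol⁻¹ = 4.063e-7 mol.
Moles of photons: 1.20e19 / 6.022e23 = 1.993e-5 mol.
Φ = 4.063e-7 mol / 1.993e-5 mol photons = 0.020.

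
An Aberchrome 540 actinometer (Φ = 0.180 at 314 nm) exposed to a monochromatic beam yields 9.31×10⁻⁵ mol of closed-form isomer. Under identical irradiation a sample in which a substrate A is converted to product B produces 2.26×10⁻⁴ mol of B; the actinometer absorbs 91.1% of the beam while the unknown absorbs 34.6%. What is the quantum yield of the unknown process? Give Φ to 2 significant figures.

Φ = 1.2

Photons absorbed by the actinometer: 9.31×10⁻⁵ / 0.180 = 5.172×10⁻⁴ mol.
Incident flux: 5.172×10⁻⁴ / 0.911 = 5.677×10⁻⁴ einstein.
Absorbed by unknown: 0.346 × 5.677×10⁻⁴ = 1.964×10⁻⁴ mol.
Φ(unknown) = 2.26×10⁻⁴ / 1.964×10⁻⁴ = 1.2.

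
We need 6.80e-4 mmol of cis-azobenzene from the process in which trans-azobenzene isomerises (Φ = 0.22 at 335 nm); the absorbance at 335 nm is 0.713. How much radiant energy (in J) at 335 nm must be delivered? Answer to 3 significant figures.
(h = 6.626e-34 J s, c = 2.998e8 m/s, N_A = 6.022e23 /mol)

Product: 6.80e-4 mmol = 6.80e-7 mol.
Photons that must be absorbed: 6.80e-7 / 0.22 = 3.091e-6 mol.
Fraction absorbed: 1 − 10^(−0.713) = 0.8064.
Incident photons needed: 3.091e-6 / 0.8064 = 3.833e-6 mol.
Photon energy: hc/λ = 5.930e-19 J; per mole, 3.571e5 J mol⁻¹.
Energy required: 3.833e-6 × 3.571e5 = 1.37 J.

1.37 J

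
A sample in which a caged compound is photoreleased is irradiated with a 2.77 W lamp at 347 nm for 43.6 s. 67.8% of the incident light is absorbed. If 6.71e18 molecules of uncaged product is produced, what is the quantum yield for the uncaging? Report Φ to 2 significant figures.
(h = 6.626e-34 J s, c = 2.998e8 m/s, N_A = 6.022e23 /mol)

Product: 6.71e18 / 6.022e23 = 1.114e-5 mol.
Photon energy at 347 nm: hc/λ = (6.626e-34)(2.998e8)/(347e-9) = 5.725e-19 J.
Energy delivered: (2.77 W)(43.6 s) = 120.8 J.
Photons incident: 120.8 / 5.725e-19 = 2.110e20, i.e. 2.110e20/6.022e23 = 3.504e-4 mol.
Photons absorbed: 0.678 × 3.504e-4 = 2.376e-4 mol.
Φ = 1.114e-5 mol / 2.376e-4 mol photons = 0.047.

Φ = 0.047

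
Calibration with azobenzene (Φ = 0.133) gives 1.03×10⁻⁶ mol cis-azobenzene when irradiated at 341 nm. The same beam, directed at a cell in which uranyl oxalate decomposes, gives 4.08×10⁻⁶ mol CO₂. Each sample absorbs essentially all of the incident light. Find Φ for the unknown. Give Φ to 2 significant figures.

Φ = 0.53

Photons absorbed by the actinometer: 1.03×10⁻⁶ / 0.133 = 7.744×10⁻⁶ mol.
Φ(unknown) = 4.08×10⁻⁶ / 7.744×10⁻⁶ = 0.53.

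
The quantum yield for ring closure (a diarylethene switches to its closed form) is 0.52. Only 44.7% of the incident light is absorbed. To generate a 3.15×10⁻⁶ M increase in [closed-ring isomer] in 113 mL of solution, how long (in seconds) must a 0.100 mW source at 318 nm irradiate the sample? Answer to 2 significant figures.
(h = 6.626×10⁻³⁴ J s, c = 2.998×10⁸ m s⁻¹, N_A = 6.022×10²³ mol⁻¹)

t ≈ 5800 s

Product: (3.15×10⁻⁶ M)(0.113 L) = 3.560×10⁻⁷ mol.
Photons that must be absorbed: 3.560×10⁻⁷ / 0.52 = 6.846×10⁻⁷ mol.
Incident photons needed: 6.846×10⁻⁷ / 0.447 = 1.532×10⁻⁶ mol.
Photon energy: hc/λ = 6.247×10⁻¹⁹ J; per mole, 3.762×10⁵ J mol⁻¹.
Energy required: 1.532×10⁻⁶ × 3.762×10⁵ = 0.5763 J.
Time: 0.5763 J / 0.0001 W = 5800 s.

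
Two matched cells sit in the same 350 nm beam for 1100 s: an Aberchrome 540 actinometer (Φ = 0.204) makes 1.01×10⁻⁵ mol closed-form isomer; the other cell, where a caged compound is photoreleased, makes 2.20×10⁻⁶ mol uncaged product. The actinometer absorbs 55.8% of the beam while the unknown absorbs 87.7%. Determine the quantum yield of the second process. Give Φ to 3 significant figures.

Φ = 0.0283

Photons absorbed by the actinometer: 1.01×10⁻⁵ / 0.204 = 4.951×10⁻⁵ mol.
Incident flux: 4.951×10⁻⁵ / 0.558 = 8.873×10⁻⁵ einstein.
Absorbed by unknown: 0.877 × 8.873×10⁻⁵ = 7.782×10⁻⁵ mol.
Φ(unknown) = 2.20×10⁻⁶ / 7.782×10⁻⁵ = 0.0283.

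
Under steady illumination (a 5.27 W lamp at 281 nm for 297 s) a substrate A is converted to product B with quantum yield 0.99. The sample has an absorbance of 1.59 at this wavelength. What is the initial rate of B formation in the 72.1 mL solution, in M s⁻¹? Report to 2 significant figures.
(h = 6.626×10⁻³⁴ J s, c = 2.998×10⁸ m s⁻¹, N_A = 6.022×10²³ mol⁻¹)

Photon energy at 281 nm: hc/λ = (6.626×10⁻³⁴)(2.998×10⁸)/(281×10⁻⁹) = 7.069×10⁻¹⁹ J.
Energy delivered: (5.27 W)(297 s) = 1565 J.
Photons incident: 1565 / 7.069×10⁻¹⁹ = 2.214×10²¹, i.e. 2.214×10²¹/6.022×10²³ = 0.003677 mol.
Fraction absorbed: 1 − 10^(−1.59) = 0.9743.
Photons absorbed: 0.9743 × 0.003677 = 0.003583 mol.
Product formed: 0.99 × 0.003583 = 0.003547 mol.
Rate: 0.003547 mol / (297 s × 0.0721 L) = 1.7×10⁻⁴ M s⁻¹.

1.7×10⁻⁴ M s⁻¹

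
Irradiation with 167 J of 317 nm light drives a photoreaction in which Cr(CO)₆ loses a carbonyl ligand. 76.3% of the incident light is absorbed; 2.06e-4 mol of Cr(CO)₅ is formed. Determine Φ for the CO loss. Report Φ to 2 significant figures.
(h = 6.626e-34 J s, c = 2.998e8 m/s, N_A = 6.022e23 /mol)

Photon energy at 317 nm: hc/λ = (6.626e-34)(2.998e8)/(317e-9) = 6.266e-19 J.
Photons incident: 167 / 6.266e-19 = 2.665e20, i.e. 2.665e20/6.022e23 = 4.425e-4 mol.
Photons absorbed: 0.763 × 4.425e-4 = 3.376e-4 mol.
Φ = 2.06e-4 mol / 3.376e-4 mol photons = 0.61.

Φ = 0.61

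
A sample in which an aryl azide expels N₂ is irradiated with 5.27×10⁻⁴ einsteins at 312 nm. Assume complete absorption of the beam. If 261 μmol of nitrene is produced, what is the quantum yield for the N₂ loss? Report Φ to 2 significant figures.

Φ = 0.50

Product: 261 μmol = 2.61×10⁻⁴ mol.
Φ = 2.61×10⁻⁴ mol / 5.27×10⁻⁴ mol photons = 0.50.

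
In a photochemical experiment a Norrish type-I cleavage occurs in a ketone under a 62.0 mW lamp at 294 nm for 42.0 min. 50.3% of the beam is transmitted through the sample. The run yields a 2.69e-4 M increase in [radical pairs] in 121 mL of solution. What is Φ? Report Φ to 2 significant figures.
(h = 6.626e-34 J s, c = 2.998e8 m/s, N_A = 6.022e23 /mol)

Product: (2.69e-4 M)(0.121 L) = 3.255e-5 mol.
Photon energy at 294 nm: hc/λ = (6.626e-34)(2.998e8)/(294e-9) = 6.757e-19 J.
Energy delivered: (62.0 mW)(2520 s) = 156.2 J.
Photons incident: 156.2 / 6.757e-19 = 2.312e20, i.e. 2.312e20/6.022e23 = 3.839e-4 mol.
Fraction absorbed: 1 − 50.3/100 = 0.4970.
Photons absorbed: 0.4970 × 3.839e-4 = 1.908e-4 mol.
Φ = 3.255e-5 mol / 1.908e-4 mol photons = 0.17.

Φ = 0.17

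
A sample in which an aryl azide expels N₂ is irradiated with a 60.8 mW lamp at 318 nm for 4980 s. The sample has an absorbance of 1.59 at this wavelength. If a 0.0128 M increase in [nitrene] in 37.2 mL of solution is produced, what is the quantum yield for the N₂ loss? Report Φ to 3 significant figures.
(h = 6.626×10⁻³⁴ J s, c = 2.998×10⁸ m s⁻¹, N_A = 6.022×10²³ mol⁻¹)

Φ = 0.607

Product: (0.0128 M)(0.0372 L) = 4.762×10⁻⁴ mol.
Photon energy at 318 nm: hc/λ = (6.626×10⁻³⁴)(2.998×10⁸)/(318×10⁻⁹) = 6.247×10⁻¹⁹ J.
Energy delivered: (60.8 mW)(4980 s) = 302.8 J.
Photons incident: 302.8 / 6.247×10⁻¹⁹ = 4.847×10²⁰, i.e. 4.847×10²⁰/6.022×10²³ = 8.049×10⁻⁴ mol.
Fraction absorbed: 1 − 10^(−1.59) = 0.9743.
Photons absorbed: 0.9743 × 8.049×10⁻⁴ = 7.842×10⁻⁴ mol.
Φ = 4.762×10⁻⁴ mol / 7.842×10⁻⁴ mol photons = 0.607.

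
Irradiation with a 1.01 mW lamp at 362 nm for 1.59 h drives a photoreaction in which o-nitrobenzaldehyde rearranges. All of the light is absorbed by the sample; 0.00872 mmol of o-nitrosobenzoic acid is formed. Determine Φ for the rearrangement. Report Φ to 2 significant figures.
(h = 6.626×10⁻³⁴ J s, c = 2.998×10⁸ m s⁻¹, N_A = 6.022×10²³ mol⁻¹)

Product: 0.00872 mmol = 8.72×10⁻⁶ mol.
Photon energy at 362 nm: hc/λ = (6.626×10⁻³⁴)(2.998×10⁸)/(362×10⁻⁹) = 5.487×10⁻¹⁹ J.
Energy delivered: (1.01 mW)(5724 s) = 5.781 J.
Photons incident: 5.781 / 5.487×10⁻¹⁹ = 1.054×10¹⁹, i.e. 1.054×10¹⁹/6.022×10²³ = 1.750×10⁻⁵ mol.
Φ = 8.72×10⁻⁶ mol / 1.750×10⁻⁵ mol photons = 0.50.

Φ = 0.50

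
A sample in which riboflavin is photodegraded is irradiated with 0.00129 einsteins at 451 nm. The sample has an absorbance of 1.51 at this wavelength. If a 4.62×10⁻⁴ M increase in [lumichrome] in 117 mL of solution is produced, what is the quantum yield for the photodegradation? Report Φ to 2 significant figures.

Product: (4.62×10⁻⁴ M)(0.117 L) = 5.405×10⁻⁵ mol.
Fraction absorbed: 1 − 10^(−1.51) = 0.9691.
Photons absorbed: 0.9691 × 0.00129 = 0.001250 mol.
Φ = 5.405×10⁻⁵ mol / 0.001250 mol photons = 0.043.

Φ = 0.043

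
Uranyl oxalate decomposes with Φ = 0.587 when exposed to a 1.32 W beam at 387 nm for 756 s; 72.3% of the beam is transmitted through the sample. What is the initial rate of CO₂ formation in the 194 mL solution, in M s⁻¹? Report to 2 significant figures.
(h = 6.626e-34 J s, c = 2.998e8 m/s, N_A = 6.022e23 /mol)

Photon energy at 387 nm: hc/λ = (6.626e-34)(2.998e8)/(387e-9) = 5.133e-19 J.
Energy delivered: (1.32 W)(756 s) = 997.9 J.
Photons incident: 997.9 / 5.133e-19 = 1.944e21, i.e. 1.944e21/6.022e23 = 0.003228 mol.
Fraction absorbed: 1 − 72.3/100 = 0.2770.
Photons absorbed: 0.2770 × 0.003228 = 8.942e-4 mol.
Product formed: 0.587 × 8.942e-4 = 5.249e-4 mol.
Rate: 5.249e-4 mol / (756 s × 0.194 L) = 3.6e-6 M s⁻¹.

3.6e-6 M s⁻¹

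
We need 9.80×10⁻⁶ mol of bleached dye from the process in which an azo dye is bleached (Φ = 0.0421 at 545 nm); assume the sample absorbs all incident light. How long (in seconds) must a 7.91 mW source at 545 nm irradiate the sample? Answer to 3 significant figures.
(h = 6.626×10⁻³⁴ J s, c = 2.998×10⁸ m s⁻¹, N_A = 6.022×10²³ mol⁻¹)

t ≈ 6460 s

Photons that must be absorbed: 9.80×10⁻⁶ / 0.0421 = 2.328×10⁻⁴ mol.
Photon energy: hc/λ = 3.645×10⁻¹⁹ J; per mole, 2.195×10⁵ J mol⁻¹.
Energy required: 2.328×10⁻⁴ × 2.195×10⁵ = 51.10 J.
Time: 51.10 J / 0.00791 W = 6460 s.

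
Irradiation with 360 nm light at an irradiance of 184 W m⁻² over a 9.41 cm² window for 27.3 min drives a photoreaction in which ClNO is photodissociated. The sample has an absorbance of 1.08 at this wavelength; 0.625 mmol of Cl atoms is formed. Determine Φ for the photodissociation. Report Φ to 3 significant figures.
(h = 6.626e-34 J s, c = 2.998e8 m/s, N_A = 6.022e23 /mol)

Product: 0.625 mmol = 6.25e-4 mol.
Photon energy at 360 nm: hc/λ = (6.626e-34)(2.998e8)/(360e-9) = 5.518e-19 J.
Energy delivered: (184 W m⁻²)(9.41e-4 m²)(1638 s) = 283.6 J.
Photons incident: 283.6 / 5.518e-19 = 5.140e20, i.e. 5.140e20/6.022e23 = 8.535e-4 mol.
Fraction absorbed: 1 − 10^(−1.08) = 0.9168.
Photons absorbed: 0.9168 × 8.535e-4 = 7.825e-4 mol.
Φ = 6.25e-4 mol / 7.825e-4 mol photons = 0.799.

Φ = 0.799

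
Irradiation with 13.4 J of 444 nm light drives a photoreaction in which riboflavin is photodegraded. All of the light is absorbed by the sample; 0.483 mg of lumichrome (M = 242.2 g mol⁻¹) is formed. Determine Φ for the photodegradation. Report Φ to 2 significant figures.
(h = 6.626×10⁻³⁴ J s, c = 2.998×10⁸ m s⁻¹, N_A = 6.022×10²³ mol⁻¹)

Φ = 0.040

Product: 0.483 mg / 242.2 g mol⁻¹ = 1.994×10⁻⁶ mol.
Photon energy at 444 nm: hc/λ = (6.626×10⁻³⁴)(2.998×10⁸)/(444×10⁻⁹) = 4.474×10⁻¹⁹ J.
Photons incident: 13.4 / 4.474×10⁻¹⁹ = 2.995×10¹⁹, i.e. 2.995×10¹⁹/6.022×10²³ = 4.973×10⁻⁵ mol.
Φ = 1.994×10⁻⁶ mol / 4.973×10⁻⁵ mol photons = 0.040.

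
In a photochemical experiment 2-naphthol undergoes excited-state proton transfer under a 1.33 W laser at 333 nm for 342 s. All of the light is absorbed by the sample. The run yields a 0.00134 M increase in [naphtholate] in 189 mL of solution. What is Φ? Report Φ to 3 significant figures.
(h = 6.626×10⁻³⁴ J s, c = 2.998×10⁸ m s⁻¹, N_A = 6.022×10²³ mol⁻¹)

Φ = 0.200

Product: (0.00134 M)(0.189 L) = 2.533×10⁻⁴ mol.
Photon energy at 333 nm: hc/λ = (6.626×10⁻³⁴)(2.998×10⁸)/(333×10⁻⁹) = 5.965×10⁻¹⁹ J.
Energy delivered: (1.33 W)(342 s) = 454.9 J.
Photons incident: 454.9 / 5.965×10⁻¹⁹ = 7.626×10²⁰, i.e. 7.626×10²⁰/6.022×10²³ = 0.001266 mol.
Φ = 2.533×10⁻⁴ mol / 0.001266 mol photons = 0.200.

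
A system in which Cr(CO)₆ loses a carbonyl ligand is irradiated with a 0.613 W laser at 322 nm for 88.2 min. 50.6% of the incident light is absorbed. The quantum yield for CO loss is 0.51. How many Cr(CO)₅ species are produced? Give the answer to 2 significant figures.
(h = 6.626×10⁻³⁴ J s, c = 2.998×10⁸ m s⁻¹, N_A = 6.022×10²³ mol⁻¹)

1.4×10²¹ species

Photon energy at 322 nm: hc/λ = (6.626×10⁻³⁴)(2.998×10⁸)/(322×10⁻⁹) = 6.169×10⁻¹⁹ J.
Energy delivered: (0.613 W)(5292 s) = 3244 J.
Photons incident: 3244 / 6.169×10⁻¹⁹ = 5.259×10²¹, i.e. 5.259×10²¹/6.022×10²³ = 0.008733 mol.
Photons absorbed: 0.506 × 0.008733 = 0.004419 mol.
Product: Φ × n_abs = 0.51 × 0.004419 = 0.002254 mol.
As a count: 0.002254 × 6.022×10²³ = 1.4×10²¹.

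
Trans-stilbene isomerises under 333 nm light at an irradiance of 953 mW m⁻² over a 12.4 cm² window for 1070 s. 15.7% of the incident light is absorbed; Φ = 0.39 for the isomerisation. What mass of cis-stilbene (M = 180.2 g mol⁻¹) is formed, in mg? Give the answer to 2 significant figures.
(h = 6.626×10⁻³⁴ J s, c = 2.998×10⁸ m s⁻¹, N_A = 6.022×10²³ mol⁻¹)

Photon energy at 333 nm: hc/λ = (6.626×10⁻³⁴)(2.998×10⁸)/(333×10⁻⁹) = 5.965×10⁻¹⁹ J.
Energy delivered: (953 mW m⁻²)(12.4×10⁻⁴ m²)(1070 s) = 1.264 J.
Photons incident: 1.264 / 5.965×10⁻¹⁹ = 2.119×10¹⁸, i.e. 2.119×10¹⁸/6.022×10²³ = 3.519×10⁻⁶ mol.
Photons absorbed: 0.157 × 3.519×10⁻⁶ = 5.525×10⁻⁷ mol.
Product: Φ × n_abs = 0.39 × 5.525×10⁻⁷ = 2.155×10⁻⁷ mol.
Mass: 2.155×10⁻⁷ × 180.2 = 3.883×10⁻⁵ g = 0.039 mg.

0.039 mg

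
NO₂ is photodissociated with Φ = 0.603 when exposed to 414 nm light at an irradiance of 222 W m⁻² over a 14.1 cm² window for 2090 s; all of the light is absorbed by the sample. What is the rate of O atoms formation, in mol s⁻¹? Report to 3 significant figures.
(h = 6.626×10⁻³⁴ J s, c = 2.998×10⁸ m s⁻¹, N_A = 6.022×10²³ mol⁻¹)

Photon energy at 414 nm: hc/λ = (6.626×10⁻³⁴)(2.998×10⁸)/(414×10⁻⁹) = 4.798×10⁻¹⁹ J.
Energy delivered: (222 W m⁻²)(14.1×10⁻⁴ m²)(2090 s) = 654.2 J.
Photons incident: 654.2 / 4.798×10⁻¹⁹ = 1.363×10²¹, i.e. 1.363×10²¹/6.022×10²³ = 0.002263 mol.
Product formed: 0.603 × 0.002263 = 0.001365 mol.
Rate: 0.001365 / 2090 s = 6.53×10⁻⁷ mol s⁻¹.

6.53×10⁻⁷ mol s⁻¹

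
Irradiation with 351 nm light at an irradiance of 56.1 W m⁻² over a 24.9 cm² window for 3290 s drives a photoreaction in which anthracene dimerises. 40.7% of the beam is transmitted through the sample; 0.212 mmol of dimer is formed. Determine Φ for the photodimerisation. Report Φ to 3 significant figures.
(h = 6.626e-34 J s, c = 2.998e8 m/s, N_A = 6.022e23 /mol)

Φ = 0.265

Product: 0.212 mmol = 2.12e-4 mol.
Photon energy at 351 nm: hc/λ = (6.626e-34)(2.998e8)/(351e-9) = 5.659e-19 J.
Energy delivered: (56.1 W m⁻²)(24.9e-4 m²)(3290 s) = 459.6 J.
Photons incident: 459.6 / 5.659e-19 = 8.122e20, i.e. 8.122e20/6.022e23 = 0.001349 mol.
Fraction absorbed: 1 − 40.7/100 = 0.5930.
Photons absorbed: 0.5930 × 0.001349 = 8.000e-4 mol.
Φ = 2.12e-4 mol / 8.000e-4 mol photons = 0.265.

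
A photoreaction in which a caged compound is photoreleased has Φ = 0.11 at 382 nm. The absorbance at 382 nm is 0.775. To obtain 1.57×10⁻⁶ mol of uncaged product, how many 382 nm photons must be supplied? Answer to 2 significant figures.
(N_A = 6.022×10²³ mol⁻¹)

1.0×10¹⁹ photons

Photons that must be absorbed: 1.57×10⁻⁶ / 0.11 = 1.427×10⁻⁵ mol.
Fraction absorbed: 1 − 10^(−0.775) = 0.8321.
Incident photons needed: 1.427×10⁻⁵ / 0.8321 = 1.715×10⁻⁵ mol.
Photon count: 1.715×10⁻⁵ × 6.022×10²³ = 1.0×10¹⁹.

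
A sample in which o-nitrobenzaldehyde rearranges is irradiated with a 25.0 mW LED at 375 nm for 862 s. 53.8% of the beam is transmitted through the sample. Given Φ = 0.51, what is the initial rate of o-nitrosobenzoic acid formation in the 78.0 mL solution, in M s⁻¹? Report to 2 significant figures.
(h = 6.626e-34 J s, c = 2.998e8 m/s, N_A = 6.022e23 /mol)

2.4e-7 M s⁻¹

Photon energy at 375 nm: hc/λ = (6.626e-34)(2.998e8)/(375e-9) = 5.297e-19 J.
Energy delivered: (25.0 mW)(862 s) = 21.55 J.
Photons incident: 21.55 / 5.297e-19 = 4.068e19, i.e. 4.068e19/6.022e23 = 6.755e-5 mol.
Fraction absorbed: 1 − 53.8/100 = 0.4620.
Photons absorbed: 0.4620 × 6.755e-5 = 3.121e-5 mol.
Product formed: 0.51 × 3.121e-5 = 1.592e-5 mol.
Rate: 1.592e-5 mol / (862 s × 0.078 L) = 2.4e-7 M s⁻¹.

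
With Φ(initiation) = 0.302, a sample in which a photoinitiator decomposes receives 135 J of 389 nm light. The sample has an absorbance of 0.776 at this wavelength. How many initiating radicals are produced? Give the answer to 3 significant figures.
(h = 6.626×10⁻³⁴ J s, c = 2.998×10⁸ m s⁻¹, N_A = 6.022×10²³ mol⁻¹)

6.65×10¹⁹ initiating radicals

Photon energy at 389 nm: hc/λ = (6.626×10⁻³⁴)(2.998×10⁸)/(389×10⁻⁹) = 5.107×10⁻¹⁹ J.
Photons incident: 135 / 5.107×10⁻¹⁹ = 2.643×10²⁰, i.e. 2.643×10²⁰/6.022×10²³ = 4.389×10⁻⁴ mol.
Fraction absorbed: 1 − 10^(−0.776) = 0.8325.
Photons absorbed: 0.8325 × 4.389×10⁻⁴ = 3.654×10⁻⁴ mol.
Product: Φ × n_abs = 0.302 × 3.654×10⁻⁴ = 1.104×10⁻⁴ mol.
As a count: 1.104×10⁻⁴ × 6.022×10²³ = 6.65×10¹⁹.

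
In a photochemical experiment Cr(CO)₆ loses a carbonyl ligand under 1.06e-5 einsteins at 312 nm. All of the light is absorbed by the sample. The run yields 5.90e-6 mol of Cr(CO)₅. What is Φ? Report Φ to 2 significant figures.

Φ = 0.56

Φ = 5.90e-6 mol / 1.06e-5 mol photons = 0.56.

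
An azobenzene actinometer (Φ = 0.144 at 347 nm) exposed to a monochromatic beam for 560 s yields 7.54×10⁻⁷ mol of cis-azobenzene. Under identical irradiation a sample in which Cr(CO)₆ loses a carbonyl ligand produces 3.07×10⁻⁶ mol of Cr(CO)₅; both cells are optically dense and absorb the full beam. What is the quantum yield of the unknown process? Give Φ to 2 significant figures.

Photons absorbed by the actinometer: 7.54×10⁻⁷ / 0.144 = 5.236×10⁻⁶ mol.
Φ(unknown) = 3.07×10⁻⁶ / 5.236×10⁻⁶ = 0.59.

Φ = 0.59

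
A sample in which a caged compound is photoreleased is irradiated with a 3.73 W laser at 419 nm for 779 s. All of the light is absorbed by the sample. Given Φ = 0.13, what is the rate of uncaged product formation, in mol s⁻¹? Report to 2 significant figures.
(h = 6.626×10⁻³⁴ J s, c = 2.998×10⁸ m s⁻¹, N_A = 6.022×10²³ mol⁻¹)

1.7×10⁻⁶ mol s⁻¹

Photon energy at 419 nm: hc/λ = (6.626×10⁻³⁴)(2.998×10⁸)/(419×10⁻⁹) = 4.741×10⁻¹⁹ J.
Energy delivered: (3.73 W)(779 s) = 2906 J.
Photons incident: 2906 / 4.741×10⁻¹⁹ = 6.130×10²¹, i.e. 6.130×10²¹/6.022×10²³ = 0.01018 mol.
Product formed: 0.13 × 0.01018 = 0.001323 mol.
Rate: 0.001323 / 779 s = 1.7×10⁻⁶ mol s⁻¹.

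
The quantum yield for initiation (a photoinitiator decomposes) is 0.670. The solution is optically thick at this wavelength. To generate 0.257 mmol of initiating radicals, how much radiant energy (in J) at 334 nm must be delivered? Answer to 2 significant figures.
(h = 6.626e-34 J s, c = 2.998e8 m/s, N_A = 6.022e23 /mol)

140 J

Product: 0.257 mmol = 2.57e-4 mol.
Photons that must be absorbed: 2.57e-4 / 0.670 = 3.836e-4 mol.
Photon energy: hc/λ = 5.948e-19 J; per mole, 3.582e5 J mol⁻¹.
Energy required: 3.836e-4 × 3.582e5 = 140 J.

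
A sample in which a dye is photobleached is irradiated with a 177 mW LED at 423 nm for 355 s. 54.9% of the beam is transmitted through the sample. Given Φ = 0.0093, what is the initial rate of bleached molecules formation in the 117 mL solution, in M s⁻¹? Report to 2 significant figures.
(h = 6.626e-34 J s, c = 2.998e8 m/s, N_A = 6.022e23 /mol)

Photon energy at 423 nm: hc/λ = (6.626e-34)(2.998e8)/(423e-9) = 4.696e-19 J.
Energy delivered: (177 mW)(355 s) = 62.83 J.
Photons incident: 62.83 / 4.696e-19 = 1.338e20, i.e. 1.338e20/6.022e23 = 2.222e-4 mol.
Fraction absorbed: 1 − 54.9/100 = 0.4510.
Photons absorbed: 0.4510 × 2.222e-4 = 1.002e-4 mol.
Product formed: 0.0093 × 1.002e-4 = 9.319e-7 mol.
Rate: 9.319e-7 mol / (355 s × 0.117 L) = 2.2e-8 M s⁻¹.

2.2e-8 M s⁻¹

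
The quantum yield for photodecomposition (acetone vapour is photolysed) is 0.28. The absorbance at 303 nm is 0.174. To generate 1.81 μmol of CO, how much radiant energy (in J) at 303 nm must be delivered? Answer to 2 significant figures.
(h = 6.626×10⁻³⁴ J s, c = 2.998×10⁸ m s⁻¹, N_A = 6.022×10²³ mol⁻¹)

Product: 1.81 μmol = 1.81×10⁻⁶ mol.
Photons that must be absorbed: 1.81×10⁻⁶ / 0.28 = 6.464×10⁻⁶ mol.
Fraction absorbed: 1 − 10^(−0.174) = 0.3301.
Incident photons needed: 6.464×10⁻⁶ / 0.3301 = 1.958×10⁻⁵ mol.
Photon energy: hc/λ = 6.556×10⁻¹⁹ J; per mole, 3.948×10⁵ J mol⁻¹.
Energy required: 1.958×10⁻⁵ × 3.948×10⁵ = 7.7 J.

7.7 J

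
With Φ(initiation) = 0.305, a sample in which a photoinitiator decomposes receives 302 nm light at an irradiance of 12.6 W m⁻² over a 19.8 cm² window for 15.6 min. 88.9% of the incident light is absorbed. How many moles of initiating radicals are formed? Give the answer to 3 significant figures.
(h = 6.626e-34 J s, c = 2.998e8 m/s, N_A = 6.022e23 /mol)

1.60e-5 mol

Photon energy at 302 nm: hc/λ = (6.626e-34)(2.998e8)/(302e-9) = 6.578e-19 J.
Energy delivered: (12.6 W m⁻²)(19.8e-4 m²)(936 s) = 23.35 J.
Photons incident: 23.35 / 6.578e-19 = 3.550e19, i.e. 3.550e19/6.022e23 = 5.895e-5 mol.
Photons absorbed: 0.889 × 5.895e-5 = 5.241e-5 mol.
Product: Φ × n_abs = 0.305 × 5.241e-5 = 1.599e-5 mol.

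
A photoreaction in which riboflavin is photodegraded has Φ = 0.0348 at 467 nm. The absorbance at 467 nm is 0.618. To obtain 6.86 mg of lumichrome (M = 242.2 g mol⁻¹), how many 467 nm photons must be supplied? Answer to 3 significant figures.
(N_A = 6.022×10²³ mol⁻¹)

6.46×10²⁰ photons

Product: 6.86 mg / 242.2 g mol⁻¹ = 2.832×10⁻⁵ mol.
Photons that must be absorbed: 2.832×10⁻⁵ / 0.0348 = 8.138×10⁻⁴ mol.
Fraction absorbed: 1 − 10^(−0.618) = 0.7590.
Incident photons needed: 8.138×10⁻⁴ / 0.7590 = 0.001072 mol.
Photon count: 0.001072 × 6.022×10²³ = 6.46×10²⁰.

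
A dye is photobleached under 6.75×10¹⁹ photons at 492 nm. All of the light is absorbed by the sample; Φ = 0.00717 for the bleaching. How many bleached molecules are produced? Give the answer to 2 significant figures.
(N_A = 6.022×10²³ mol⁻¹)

4.8×10¹⁷ bleached molecules

Moles of photons: 6.75×10¹⁹ / 6.022×10²³ = 1.121×10⁻⁴ mol.
Product: Φ × n_abs = 0.00717 × 1.121×10⁻⁴ = 8.038×10⁻⁷ mol.
As a count: 8.038×10⁻⁷ × 6.022×10²³ = 4.8×10¹⁷.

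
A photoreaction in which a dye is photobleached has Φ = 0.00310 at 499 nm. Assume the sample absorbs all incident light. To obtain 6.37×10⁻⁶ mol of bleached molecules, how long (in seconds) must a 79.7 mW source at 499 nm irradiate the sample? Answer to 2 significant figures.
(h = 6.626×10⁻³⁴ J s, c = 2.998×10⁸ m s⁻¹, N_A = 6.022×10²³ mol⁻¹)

Photons that must be absorbed: 6.37×10⁻⁶ / 0.00310 = 0.002055 mol.
Photon energy: hc/λ = 3.981×10⁻¹⁹ J; per mole, 2.397×10⁵ J mol⁻¹.
Energy required: 0.002055 × 2.397×10⁵ = 492.6 J.
Time: 492.6 J / 0.0797 W = 6200 s.

t ≈ 6200 s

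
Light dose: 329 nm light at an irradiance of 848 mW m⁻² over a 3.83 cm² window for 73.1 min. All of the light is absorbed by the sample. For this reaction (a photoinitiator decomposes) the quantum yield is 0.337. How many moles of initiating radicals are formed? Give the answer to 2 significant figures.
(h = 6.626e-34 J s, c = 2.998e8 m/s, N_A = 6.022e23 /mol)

1.3e-6 mol

Photon energy at 329 nm: hc/λ = (6.626e-34)(2.998e8)/(329e-9) = 6.038e-19 J.
Energy delivered: (848 mW m⁻²)(3.83e-4 m²)(4386 s) = 1.425 J.
Photons incident: 1.425 / 6.038e-19 = 2.360e18, i.e. 2.360e18/6.022e23 = 3.919e-6 mol.
Product: Φ × n_abs = 0.337 × 3.919e-6 = 1.321e-6 mol.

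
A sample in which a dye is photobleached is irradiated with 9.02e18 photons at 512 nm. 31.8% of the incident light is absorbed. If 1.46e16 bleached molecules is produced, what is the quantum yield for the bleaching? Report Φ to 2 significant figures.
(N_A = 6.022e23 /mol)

Product: 1.46e16 / 6.022e23 = 2.424e-8 mol.
Moles of photons: 9.02e18 / 6.022e23 = 1.498e-5 mol.
Photons absorbed: 0.318 × 1.498e-5 = 4.764e-6 mol.
Φ = 2.424e-8 mol / 4.764e-6 mol photons = 0.0051.

Φ = 0.0051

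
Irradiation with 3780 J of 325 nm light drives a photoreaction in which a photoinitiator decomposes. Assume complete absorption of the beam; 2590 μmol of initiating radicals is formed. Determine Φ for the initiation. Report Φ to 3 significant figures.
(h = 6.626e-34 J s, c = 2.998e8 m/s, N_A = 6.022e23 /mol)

Product: 2590 μmol = 0.00259 mol.
Photon energy at 325 nm: hc/λ = (6.626e-34)(2.998e8)/(325e-9) = 6.112e-19 J.
Photons incident: 3780 / 6.112e-19 = 6.185e21, i.e. 6.185e21/6.022e23 = 0.01027 mol.
Φ = 0.00259 mol / 0.01027 mol photons = 0.252.

Φ = 0.252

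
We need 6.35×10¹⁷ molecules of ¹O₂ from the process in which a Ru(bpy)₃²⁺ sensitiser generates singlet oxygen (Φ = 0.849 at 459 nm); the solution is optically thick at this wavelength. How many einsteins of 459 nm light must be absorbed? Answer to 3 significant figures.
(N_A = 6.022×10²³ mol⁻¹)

Product: 6.35×10¹⁷ / 6.022×10²³ = 1.054×10⁻⁶ mol.
Photons that must be absorbed: 1.054×10⁻⁶ / 0.849 = 1.241×10⁻⁶ mol.

1.24×10⁻⁶ einstein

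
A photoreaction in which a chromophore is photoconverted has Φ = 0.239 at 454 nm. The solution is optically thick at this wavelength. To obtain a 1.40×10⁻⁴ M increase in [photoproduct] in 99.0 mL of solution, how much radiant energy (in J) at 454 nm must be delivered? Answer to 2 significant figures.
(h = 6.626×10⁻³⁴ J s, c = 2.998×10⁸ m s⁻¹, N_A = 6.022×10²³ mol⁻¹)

15 J

Product: (1.40×10⁻⁴ M)(0.099 L) = 1.386×10⁻⁵ mol.
Photons that must be absorbed: 1.386×10⁻⁵ / 0.239 = 5.799×10⁻⁵ mol.
Photon energy: hc/λ = 4.375×10⁻¹⁹ J; per mole, 2.635×10⁵ J mol⁻¹.
Energy required: 5.799×10⁻⁵ × 2.635×10⁵ = 15 J.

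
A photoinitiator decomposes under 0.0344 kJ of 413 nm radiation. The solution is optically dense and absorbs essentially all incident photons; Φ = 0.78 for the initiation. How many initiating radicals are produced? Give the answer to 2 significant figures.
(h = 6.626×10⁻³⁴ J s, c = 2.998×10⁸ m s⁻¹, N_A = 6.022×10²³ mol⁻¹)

Photon energy at 413 nm: hc/λ = (6.626×10⁻³⁴)(2.998×10⁸)/(413×10⁻⁹) = 4.810×10⁻¹⁹ J.
Incident energy: 0.0344 kJ = 34.4 J.
Photons incident: 34.4 / 4.810×10⁻¹⁹ = 7.152×10¹⁹, i.e. 7.152×10¹⁹/6.022×10²³ = 1.188×10⁻⁴ mol.
Product: Φ × n_abs = 0.78 × 1.188×10⁻⁴ = 9.266×10⁻⁵ mol.
As a count: 9.266×10⁻⁵ × 6.022×10²³ = 5.6×10¹⁹.

5.6×10¹⁹ initiating radicals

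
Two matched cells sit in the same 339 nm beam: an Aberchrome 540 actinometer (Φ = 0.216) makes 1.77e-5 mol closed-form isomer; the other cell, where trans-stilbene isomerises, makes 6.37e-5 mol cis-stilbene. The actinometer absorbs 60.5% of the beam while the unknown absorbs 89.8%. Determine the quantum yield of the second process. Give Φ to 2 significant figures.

Φ = 0.52

Photons absorbed by the actinometer: 1.77e-5 / 0.216 = 8.194e-5 mol.
Incident flux: 8.194e-5 / 0.605 = 1.354e-4 einstein.
Absorbed by unknown: 0.898 × 1.354e-4 = 1.216e-4 mol.
Φ(unknown) = 6.37e-5 / 1.216e-4 = 0.52.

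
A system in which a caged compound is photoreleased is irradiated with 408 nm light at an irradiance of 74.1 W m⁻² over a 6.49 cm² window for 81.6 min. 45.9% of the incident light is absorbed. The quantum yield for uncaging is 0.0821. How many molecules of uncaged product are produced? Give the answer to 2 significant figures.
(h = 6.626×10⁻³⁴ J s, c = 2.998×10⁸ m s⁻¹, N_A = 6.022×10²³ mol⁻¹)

Photon energy at 408 nm: hc/λ = (6.626×10⁻³⁴)(2.998×10⁸)/(408×10⁻⁹) = 4.869×10⁻¹⁹ J.
Energy delivered: (74.1 W m⁻²)(6.49×10⁻⁴ m²)(4896 s) = 235.5 J.
Photons incident: 235.5 / 4.869×10⁻¹⁹ = 4.837×10²⁰, i.e. 4.837×10²⁰/6.022×10²³ = 8.032×10⁻⁴ mol.
Photons absorbed: 0.459 × 8.032×10⁻⁴ = 3.687×10⁻⁴ mol.
Product: Φ × n_abs = 0.0821 × 3.687×10⁻⁴ = 3.027×10⁻⁵ mol.
As a count: 3.027×10⁻⁵ × 6.022×10²³ = 1.8×10¹⁹.

1.8×10¹⁹ molecules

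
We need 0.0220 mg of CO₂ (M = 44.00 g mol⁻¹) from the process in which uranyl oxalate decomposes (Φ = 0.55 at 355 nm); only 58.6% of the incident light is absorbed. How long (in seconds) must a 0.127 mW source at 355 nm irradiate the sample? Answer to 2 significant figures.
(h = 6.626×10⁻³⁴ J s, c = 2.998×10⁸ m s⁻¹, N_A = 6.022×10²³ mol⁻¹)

Product: 0.0220 mg / 44.00 g mol⁻¹ = 5.000×10⁻⁷ mol.
Photons that must be absorbed: 5.000×10⁻⁷ / 0.55 = 9.091×10⁻⁷ mol.
Incident photons needed: 9.091×10⁻⁷ / 0.586 = 1.551×10⁻⁶ mol.
Photon energy: hc/λ = 5.596×10⁻¹⁹ J; per mole, 3.370×10⁵ J mol⁻¹.
Energy required: 1.551×10⁻⁶ × 3.370×10⁵ = 0.5227 J.
Time: 0.5227 J / 0.000127 W = 4100 s.

t ≈ 4100 s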